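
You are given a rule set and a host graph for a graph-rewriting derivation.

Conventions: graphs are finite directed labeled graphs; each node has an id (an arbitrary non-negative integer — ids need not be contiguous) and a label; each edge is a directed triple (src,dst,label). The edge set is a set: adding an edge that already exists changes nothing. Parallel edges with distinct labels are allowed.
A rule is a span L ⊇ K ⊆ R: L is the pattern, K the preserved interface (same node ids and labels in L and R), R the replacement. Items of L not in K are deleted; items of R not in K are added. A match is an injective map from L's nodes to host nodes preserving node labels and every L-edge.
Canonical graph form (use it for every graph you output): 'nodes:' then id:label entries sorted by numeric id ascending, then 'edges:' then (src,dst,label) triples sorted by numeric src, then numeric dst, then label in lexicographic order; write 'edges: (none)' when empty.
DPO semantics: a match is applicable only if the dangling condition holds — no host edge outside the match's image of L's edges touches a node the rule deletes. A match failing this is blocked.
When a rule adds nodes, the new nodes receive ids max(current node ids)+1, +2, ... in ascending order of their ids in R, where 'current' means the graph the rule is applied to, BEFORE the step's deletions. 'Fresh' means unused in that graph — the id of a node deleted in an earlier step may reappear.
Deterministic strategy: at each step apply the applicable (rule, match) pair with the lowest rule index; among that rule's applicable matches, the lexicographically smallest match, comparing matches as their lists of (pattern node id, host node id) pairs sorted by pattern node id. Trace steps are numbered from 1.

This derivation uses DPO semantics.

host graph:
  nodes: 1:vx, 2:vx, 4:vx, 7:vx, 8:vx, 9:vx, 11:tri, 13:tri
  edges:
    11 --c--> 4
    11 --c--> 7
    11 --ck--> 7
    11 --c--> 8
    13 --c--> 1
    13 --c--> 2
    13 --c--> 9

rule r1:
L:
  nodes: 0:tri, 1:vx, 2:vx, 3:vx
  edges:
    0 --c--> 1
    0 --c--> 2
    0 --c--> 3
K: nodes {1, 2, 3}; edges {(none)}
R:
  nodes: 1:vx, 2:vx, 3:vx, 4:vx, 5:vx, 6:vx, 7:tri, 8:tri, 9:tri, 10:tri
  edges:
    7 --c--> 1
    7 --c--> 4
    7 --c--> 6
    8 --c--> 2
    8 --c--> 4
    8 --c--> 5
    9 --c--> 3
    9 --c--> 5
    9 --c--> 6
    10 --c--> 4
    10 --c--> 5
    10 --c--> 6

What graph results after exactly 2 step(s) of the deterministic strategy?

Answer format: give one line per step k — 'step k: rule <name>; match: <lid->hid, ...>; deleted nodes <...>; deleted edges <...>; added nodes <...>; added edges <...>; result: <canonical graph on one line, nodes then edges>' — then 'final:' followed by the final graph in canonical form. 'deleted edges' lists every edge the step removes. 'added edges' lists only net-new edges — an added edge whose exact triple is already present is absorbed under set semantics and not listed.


step 1: rule r1; match: 0->13, 1->1, 2->2, 3->9; deleted nodes 13; deleted edges (13,1,c); (13,2,c); (13,9,c); added nodes 14, 15, 16, 17, 18, 19, 20; added edges (17,1,c); (17,14,c); (17,16,c); (18,2,c); (18,14,c); (18,15,c); (19,9,c); (19,15,c); (19,16,c); (20,14,c); (20,15,c); (20,16,c); result: nodes: 1:vx, 2:vx, 4:vx, 7:vx, 8:vx, 9:vx, 11:tri, 14:vx, 15:vx, 16:vx, 17:tri, 18:tri, 19:tri, 20:tri edges: (11,4,c); (11,7,c); (11,7,ck); (11,8,c); (17,1,c); (17,14,c); (17,16,c); (18,2,c); (18,14,c); (18,15,c); (19,9,c); (19,15,c); (19,16,c); (20,14,c); (20,15,c); (20,16,c)
step 2: rule r1; match: 0->17, 1->1, 2->14, 3->16; deleted nodes 17; deleted edges (17,1,c); (17,14,c); (17,16,c); added nodes 21, 22, 23, 24, 25, 26, 27; added edges (24,1,c); (24,21,c); (24,23,c); (25,14,c); (25,21,c); (25,22,c); (26,16,c); (26,22,c); (26,23,c); (27,21,c); (27,22,c); (27,23,c); result: nodes: 1:vx, 2:vx, 4:vx, 7:vx, 8:vx, 9:vx, 11:tri, 14:vx, 15:vx, 16:vx, 18:tri, 19:tri, 20:tri, 21:vx, 22:vx, 23:vx, 24:tri, 25:tri, 26:tri, 27:tri edges: (11,4,c); (11,7,c); (11,7,ck); (11,8,c); (18,2,c); (18,14,c); (18,15,c); (19,9,c); (19,15,c); (19,16,c); (20,14,c); (20,15,c); (20,16,c); (24,1,c); (24,21,c); (24,23,c); (25,14,c); (25,21,c); (25,22,c); (26,16,c); (26,22,c); (26,23,c); (27,21,c); (27,22,c); (27,23,c)
final:
nodes: 1:vx, 2:vx, 4:vx, 7:vx, 8:vx, 9:vx, 11:tri, 14:vx, 15:vx, 16:vx, 18:tri, 19:tri, 20:tri, 21:vx, 22:vx, 23:vx, 24:tri, 25:tri, 26:tri, 27:tri
edges: (11,4,c); (11,7,c); (11,7,ck); (11,8,c); (18,2,c); (18,14,c); (18,15,c); (19,9,c); (19,15,c); (19,16,c); (20,14,c); (20,15,c); (20,16,c); (24,1,c); (24,21,c); (24,23,c); (25,14,c); (25,21,c); (25,22,c); (26,16,c); (26,22,c); (26,23,c); (27,21,c); (27,22,c); (27,23,c)


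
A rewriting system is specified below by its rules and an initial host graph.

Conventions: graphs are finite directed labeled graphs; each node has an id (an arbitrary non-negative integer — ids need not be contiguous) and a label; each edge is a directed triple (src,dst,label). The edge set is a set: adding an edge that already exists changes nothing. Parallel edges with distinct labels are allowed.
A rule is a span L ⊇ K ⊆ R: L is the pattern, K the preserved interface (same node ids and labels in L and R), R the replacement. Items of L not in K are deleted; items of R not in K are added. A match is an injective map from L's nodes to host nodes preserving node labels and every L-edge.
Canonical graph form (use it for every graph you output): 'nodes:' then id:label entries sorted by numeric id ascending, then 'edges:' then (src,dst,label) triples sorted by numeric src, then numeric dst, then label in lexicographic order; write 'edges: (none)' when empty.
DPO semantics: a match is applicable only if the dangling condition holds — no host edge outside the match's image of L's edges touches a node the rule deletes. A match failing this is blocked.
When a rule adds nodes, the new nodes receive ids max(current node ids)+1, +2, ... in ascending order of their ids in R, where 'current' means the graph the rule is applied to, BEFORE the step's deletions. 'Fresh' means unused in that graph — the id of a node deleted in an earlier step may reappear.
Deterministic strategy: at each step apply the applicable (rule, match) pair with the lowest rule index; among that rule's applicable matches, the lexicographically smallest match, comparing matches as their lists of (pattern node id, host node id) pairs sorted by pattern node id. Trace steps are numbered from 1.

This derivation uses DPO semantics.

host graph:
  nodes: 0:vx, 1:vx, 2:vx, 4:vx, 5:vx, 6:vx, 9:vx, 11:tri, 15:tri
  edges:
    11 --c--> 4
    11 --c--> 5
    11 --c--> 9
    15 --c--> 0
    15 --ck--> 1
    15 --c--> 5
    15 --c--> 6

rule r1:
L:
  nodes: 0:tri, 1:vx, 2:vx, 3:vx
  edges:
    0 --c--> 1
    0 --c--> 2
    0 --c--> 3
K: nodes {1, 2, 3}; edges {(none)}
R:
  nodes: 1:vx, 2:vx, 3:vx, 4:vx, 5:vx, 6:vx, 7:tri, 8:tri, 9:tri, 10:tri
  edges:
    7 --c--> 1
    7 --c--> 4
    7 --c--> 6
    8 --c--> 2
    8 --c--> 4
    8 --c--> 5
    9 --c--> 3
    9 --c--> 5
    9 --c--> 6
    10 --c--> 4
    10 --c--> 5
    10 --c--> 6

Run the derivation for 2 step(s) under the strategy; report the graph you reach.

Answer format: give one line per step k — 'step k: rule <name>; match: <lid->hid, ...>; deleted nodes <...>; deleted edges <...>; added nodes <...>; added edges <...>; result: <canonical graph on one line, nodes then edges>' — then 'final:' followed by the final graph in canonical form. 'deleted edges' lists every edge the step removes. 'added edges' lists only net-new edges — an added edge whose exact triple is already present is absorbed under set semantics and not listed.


step 1: rule r1; match: 0->11, 1->4, 2->5, 3->9; deleted nodes 11; deleted edges (11,4,c); (11,5,c); (11,9,c); added nodes 16, 17, 18, 19, 20, 21, 22; added edges (19,4,c); (19,16,c); (19,18,c); (20,5,c); (20,16,c); (20,17,c); (21,9,c); (21,17,c); (21,18,c); (22,16,c); (22,17,c); (22,18,c); result: nodes: 0:vx, 1:vx, 2:vx, 4:vx, 5:vx, 6:vx, 9:vx, 15:tri, 16:vx, 17:vx, 18:vx, 19:tri, 20:tri, 21:tri, 22:tri edges: (15,0,c); (15,1,ck); (15,5,c); (15,6,c); (19,4,c); (19,16,c); (19,18,c); (20,5,c); (20,16,c); (20,17,c); (21,9,c); (21,17,c); (21,18,c); (22,16,c); (22,17,c); (22,18,c)
step 2: rule r1; match: 0->19, 1->4, 2->16, 3->18; deleted nodes 19; deleted edges (19,4,c); (19,16,c); (19,18,c); added nodes 23, 24, 25, 26, 27, 28, 29; added edges (26,4,c); (26,23,c); (26,25,c); (27,16,c); (27,23,c); (27,24,c); (28,18,c); (28,24,c); (28,25,c); (29,23,c); (29,24,c); (29,25,c); result: nodes: 0:vx, 1:vx, 2:vx, 4:vx, 5:vx, 6:vx, 9:vx, 15:tri, 16:vx, 17:vx, 18:vx, 20:tri, 21:tri, 22:tri, 23:vx, 24:vx, 25:vx, 26:tri, 27:tri, 28:tri, 29:tri edges: (15,0,c); (15,1,ck); (15,5,c); (15,6,c); (20,5,c); (20,16,c); (20,17,c); (21,9,c); (21,17,c); (21,18,c); (22,16,c); (22,17,c); (22,18,c); (26,4,c); (26,23,c); (26,25,c); (27,16,c); (27,23,c); (27,24,c); (28,18,c); (28,24,c); (28,25,c); (29,23,c); (29,24,c); (29,25,c)
final:
nodes: 0:vx, 1:vx, 2:vx, 4:vx, 5:vx, 6:vx, 9:vx, 15:tri, 16:vx, 17:vx, 18:vx, 20:tri, 21:tri, 22:tri, 23:vx, 24:vx, 25:vx, 26:tri, 27:tri, 28:tri, 29:tri
edges: (15,0,c); (15,1,ck); (15,5,c); (15,6,c); (20,5,c); (20,16,c); (20,17,c); (21,9,c); (21,17,c); (21,18,c); (22,16,c); (22,17,c); (22,18,c); (26,4,c); (26,23,c); (26,25,c); (27,16,c); (27,23,c); (27,24,c); (28,18,c); (28,24,c); (28,25,c); (29,23,c); (29,24,c); (29,25,c)


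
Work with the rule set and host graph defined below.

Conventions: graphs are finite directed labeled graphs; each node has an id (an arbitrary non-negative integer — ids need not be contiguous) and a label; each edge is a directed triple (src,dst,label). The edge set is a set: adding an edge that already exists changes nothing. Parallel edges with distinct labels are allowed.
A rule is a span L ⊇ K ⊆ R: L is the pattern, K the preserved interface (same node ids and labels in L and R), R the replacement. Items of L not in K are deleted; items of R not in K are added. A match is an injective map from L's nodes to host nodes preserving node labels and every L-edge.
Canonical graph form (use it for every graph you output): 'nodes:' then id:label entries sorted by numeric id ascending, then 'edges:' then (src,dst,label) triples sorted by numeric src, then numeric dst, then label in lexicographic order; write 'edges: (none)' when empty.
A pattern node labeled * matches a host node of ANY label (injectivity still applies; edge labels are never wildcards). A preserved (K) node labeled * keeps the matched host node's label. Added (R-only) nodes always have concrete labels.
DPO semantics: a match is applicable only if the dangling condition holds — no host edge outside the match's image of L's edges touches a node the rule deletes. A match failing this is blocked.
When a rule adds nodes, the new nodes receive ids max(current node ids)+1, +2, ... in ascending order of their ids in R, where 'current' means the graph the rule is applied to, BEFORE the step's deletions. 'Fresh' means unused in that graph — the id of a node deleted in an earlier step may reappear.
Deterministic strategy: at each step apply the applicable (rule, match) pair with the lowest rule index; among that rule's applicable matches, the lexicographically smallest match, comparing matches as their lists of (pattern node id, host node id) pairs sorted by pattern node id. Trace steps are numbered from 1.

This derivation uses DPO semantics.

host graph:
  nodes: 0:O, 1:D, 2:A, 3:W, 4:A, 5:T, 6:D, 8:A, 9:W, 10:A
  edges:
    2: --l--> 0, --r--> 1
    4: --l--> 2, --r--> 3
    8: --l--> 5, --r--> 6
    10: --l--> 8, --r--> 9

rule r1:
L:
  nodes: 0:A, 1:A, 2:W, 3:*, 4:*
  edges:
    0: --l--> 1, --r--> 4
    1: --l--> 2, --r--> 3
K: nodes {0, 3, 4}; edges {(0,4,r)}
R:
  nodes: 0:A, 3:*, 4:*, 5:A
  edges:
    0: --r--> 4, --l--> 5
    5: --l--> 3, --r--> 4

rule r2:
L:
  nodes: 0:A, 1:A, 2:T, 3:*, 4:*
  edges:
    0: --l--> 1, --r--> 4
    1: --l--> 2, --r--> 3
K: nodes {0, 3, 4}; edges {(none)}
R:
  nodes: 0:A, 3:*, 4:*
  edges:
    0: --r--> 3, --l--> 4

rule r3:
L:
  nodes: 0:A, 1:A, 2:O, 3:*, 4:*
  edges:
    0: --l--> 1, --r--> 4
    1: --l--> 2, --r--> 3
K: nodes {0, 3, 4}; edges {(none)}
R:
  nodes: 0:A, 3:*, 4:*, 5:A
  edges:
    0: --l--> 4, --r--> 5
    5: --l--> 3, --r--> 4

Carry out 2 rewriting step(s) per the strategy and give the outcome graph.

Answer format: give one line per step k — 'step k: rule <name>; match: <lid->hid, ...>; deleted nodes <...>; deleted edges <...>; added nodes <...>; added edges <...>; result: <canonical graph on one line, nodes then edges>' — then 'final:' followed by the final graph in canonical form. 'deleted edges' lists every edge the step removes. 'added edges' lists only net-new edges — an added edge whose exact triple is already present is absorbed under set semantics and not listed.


step 1: rule r2; match: 0->10, 1->8, 2->5, 3->6, 4->9; deleted nodes 5, 8; deleted edges (8,5,l); (8,6,r); (10,8,l); (10,9,r); added nodes (none); added edges (10,6,r); (10,9,l); result: nodes: 0:O, 1:D, 2:A, 3:W, 4:A, 6:D, 9:W, 10:A edges: (2,0,l); (2,1,r); (4,2,l); (4,3,r); (10,6,r); (10,9,l)
step 2: rule r3; match: 0->4, 1->2, 2->0, 3->1, 4->3; deleted nodes 0, 2; deleted edges (2,0,l); (2,1,r); (4,2,l); (4,3,r); added nodes 11; added edges (4,3,l); (4,11,r); (11,1,l); (11,3,r); result: nodes: 1:D, 3:W, 4:A, 6:D, 9:W, 10:A, 11:A edges: (4,3,l); (4,11,r); (10,6,r); (10,9,l); (11,1,l); (11,3,r)
final:
nodes: 1:D, 3:W, 4:A, 6:D, 9:W, 10:A, 11:A
edges: (4,3,l); (4,11,r); (10,6,r); (10,9,l); (11,1,l); (11,3,r)


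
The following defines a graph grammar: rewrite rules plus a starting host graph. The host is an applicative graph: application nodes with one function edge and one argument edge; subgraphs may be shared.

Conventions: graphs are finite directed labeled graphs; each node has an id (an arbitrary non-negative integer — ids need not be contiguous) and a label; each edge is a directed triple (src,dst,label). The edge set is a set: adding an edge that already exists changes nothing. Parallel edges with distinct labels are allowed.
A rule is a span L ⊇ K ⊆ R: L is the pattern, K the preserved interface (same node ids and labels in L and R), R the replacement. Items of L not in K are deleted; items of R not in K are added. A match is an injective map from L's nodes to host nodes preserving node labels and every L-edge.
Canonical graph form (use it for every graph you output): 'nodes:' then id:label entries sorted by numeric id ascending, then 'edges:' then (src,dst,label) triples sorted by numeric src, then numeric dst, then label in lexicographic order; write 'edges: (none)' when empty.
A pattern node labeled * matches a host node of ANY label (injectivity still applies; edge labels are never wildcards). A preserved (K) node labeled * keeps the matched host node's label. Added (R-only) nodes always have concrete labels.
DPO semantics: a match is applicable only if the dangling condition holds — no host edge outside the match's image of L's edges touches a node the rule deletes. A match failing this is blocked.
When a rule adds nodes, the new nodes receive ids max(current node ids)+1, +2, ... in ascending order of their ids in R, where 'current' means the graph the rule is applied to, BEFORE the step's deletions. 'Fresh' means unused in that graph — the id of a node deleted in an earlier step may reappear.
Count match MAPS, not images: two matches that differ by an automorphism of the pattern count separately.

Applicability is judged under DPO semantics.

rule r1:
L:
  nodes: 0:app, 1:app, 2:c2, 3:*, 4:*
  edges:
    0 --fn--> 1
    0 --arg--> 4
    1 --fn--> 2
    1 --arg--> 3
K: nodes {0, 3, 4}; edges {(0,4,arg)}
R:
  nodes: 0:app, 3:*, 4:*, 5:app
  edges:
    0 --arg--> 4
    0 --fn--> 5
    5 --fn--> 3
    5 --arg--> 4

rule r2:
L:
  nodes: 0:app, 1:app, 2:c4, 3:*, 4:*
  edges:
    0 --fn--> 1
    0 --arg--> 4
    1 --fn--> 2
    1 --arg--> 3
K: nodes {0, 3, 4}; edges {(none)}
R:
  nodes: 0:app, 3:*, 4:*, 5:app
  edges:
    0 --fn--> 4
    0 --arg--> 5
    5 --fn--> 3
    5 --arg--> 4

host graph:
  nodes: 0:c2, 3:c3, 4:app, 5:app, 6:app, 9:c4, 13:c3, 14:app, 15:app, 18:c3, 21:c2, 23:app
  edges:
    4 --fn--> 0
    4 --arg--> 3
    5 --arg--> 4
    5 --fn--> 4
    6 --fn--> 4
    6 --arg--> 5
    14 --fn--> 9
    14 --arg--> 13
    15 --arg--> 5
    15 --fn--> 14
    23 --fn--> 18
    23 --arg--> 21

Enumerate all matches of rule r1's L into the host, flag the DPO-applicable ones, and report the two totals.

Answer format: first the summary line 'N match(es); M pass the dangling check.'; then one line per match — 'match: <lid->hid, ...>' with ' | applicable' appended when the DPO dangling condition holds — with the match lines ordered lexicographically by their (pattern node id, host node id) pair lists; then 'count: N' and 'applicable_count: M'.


1 match(es); 0 pass the dangling check.
match: 0->6, 1->4, 2->0, 3->3, 4->5
count: 1
applicable_count: 0


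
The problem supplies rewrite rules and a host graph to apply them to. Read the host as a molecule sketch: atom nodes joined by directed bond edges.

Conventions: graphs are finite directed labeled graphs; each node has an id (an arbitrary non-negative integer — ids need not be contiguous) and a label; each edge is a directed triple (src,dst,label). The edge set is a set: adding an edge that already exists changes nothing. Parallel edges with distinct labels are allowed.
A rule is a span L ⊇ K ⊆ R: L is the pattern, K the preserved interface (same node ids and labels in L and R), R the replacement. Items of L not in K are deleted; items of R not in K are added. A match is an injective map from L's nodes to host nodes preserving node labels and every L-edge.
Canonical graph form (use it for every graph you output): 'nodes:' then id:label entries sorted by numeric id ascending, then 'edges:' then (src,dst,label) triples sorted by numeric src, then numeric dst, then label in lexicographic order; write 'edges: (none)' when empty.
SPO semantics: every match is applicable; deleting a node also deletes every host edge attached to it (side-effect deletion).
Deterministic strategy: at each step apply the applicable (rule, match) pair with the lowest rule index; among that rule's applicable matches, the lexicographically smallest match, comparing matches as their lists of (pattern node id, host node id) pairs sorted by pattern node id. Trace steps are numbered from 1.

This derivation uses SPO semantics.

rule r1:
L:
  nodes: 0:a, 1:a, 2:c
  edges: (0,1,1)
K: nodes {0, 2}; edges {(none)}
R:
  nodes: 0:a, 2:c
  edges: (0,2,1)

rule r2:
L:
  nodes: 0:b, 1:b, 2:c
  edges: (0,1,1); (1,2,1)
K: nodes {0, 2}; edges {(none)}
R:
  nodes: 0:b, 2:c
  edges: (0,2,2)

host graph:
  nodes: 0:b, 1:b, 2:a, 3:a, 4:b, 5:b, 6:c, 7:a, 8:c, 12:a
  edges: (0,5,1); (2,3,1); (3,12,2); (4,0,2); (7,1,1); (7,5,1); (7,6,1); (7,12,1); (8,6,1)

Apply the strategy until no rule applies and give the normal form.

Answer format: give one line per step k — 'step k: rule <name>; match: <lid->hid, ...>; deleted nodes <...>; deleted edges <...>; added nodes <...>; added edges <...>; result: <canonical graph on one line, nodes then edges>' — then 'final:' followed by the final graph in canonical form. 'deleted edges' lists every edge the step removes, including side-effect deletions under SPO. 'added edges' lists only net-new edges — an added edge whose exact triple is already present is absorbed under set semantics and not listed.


step 1: rule r1; match: 0->2, 1->3, 2->6; deleted nodes 3; deleted edges (2,3,1); (3,12,2); added nodes (none); added edges (2,6,1); result: nodes: 0:b, 1:b, 2:a, 4:b, 5:b, 6:c, 7:a, 8:c, 12:a edges: (0,5,1); (2,6,1); (4,0,2); (7,1,1); (7,5,1); (7,6,1); (7,12,1); (8,6,1)
step 2: rule r1; match: 0->7, 1->12, 2->6; deleted nodes 12; deleted edges (7,12,1); added nodes (none); added edges (none); result: nodes: 0:b, 1:b, 2:a, 4:b, 5:b, 6:c, 7:a, 8:c edges: (0,5,1); (2,6,1); (4,0,2); (7,1,1); (7,5,1); (7,6,1); (8,6,1)
final:
nodes: 0:b, 1:b, 2:a, 4:b, 5:b, 6:c, 7:a, 8:c
edges: (0,5,1); (2,6,1); (4,0,2); (7,1,1); (7,5,1); (7,6,1); (8,6,1)


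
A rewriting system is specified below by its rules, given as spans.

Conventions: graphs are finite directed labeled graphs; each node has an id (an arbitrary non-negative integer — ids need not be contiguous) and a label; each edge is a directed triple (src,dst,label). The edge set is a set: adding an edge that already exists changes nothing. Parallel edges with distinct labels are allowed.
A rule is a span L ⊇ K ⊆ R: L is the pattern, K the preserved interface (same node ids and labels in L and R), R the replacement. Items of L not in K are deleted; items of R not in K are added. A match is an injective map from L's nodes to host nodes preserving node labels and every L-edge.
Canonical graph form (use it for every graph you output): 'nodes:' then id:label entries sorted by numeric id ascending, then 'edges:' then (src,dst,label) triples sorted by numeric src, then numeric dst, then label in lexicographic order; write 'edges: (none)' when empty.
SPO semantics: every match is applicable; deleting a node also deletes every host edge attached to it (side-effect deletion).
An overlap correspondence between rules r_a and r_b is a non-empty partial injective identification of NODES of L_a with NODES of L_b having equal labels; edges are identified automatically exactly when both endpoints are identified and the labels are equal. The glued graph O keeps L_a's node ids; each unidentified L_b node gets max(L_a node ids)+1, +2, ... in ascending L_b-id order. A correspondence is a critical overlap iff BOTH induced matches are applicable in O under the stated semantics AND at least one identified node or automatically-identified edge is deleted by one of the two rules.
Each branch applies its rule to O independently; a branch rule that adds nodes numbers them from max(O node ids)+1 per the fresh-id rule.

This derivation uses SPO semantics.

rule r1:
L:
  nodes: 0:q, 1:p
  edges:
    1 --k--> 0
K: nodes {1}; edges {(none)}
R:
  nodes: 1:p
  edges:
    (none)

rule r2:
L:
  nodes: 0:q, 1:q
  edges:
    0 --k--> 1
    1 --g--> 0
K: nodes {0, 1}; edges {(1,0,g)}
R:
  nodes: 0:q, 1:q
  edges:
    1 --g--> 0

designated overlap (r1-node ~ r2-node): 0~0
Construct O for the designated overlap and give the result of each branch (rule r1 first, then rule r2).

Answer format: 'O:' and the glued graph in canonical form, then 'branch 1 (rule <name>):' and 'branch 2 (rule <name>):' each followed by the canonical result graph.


O:
nodes: 0:q, 1:p, 2:q
edges: (0,2,k); (1,0,k); (2,0,g)
branch 1 (rule r1):
nodes: 1:p, 2:q
edges: (none)
branch 2 (rule r2):
nodes: 0:q, 1:p, 2:q
edges: (1,0,k); (2,0,g)


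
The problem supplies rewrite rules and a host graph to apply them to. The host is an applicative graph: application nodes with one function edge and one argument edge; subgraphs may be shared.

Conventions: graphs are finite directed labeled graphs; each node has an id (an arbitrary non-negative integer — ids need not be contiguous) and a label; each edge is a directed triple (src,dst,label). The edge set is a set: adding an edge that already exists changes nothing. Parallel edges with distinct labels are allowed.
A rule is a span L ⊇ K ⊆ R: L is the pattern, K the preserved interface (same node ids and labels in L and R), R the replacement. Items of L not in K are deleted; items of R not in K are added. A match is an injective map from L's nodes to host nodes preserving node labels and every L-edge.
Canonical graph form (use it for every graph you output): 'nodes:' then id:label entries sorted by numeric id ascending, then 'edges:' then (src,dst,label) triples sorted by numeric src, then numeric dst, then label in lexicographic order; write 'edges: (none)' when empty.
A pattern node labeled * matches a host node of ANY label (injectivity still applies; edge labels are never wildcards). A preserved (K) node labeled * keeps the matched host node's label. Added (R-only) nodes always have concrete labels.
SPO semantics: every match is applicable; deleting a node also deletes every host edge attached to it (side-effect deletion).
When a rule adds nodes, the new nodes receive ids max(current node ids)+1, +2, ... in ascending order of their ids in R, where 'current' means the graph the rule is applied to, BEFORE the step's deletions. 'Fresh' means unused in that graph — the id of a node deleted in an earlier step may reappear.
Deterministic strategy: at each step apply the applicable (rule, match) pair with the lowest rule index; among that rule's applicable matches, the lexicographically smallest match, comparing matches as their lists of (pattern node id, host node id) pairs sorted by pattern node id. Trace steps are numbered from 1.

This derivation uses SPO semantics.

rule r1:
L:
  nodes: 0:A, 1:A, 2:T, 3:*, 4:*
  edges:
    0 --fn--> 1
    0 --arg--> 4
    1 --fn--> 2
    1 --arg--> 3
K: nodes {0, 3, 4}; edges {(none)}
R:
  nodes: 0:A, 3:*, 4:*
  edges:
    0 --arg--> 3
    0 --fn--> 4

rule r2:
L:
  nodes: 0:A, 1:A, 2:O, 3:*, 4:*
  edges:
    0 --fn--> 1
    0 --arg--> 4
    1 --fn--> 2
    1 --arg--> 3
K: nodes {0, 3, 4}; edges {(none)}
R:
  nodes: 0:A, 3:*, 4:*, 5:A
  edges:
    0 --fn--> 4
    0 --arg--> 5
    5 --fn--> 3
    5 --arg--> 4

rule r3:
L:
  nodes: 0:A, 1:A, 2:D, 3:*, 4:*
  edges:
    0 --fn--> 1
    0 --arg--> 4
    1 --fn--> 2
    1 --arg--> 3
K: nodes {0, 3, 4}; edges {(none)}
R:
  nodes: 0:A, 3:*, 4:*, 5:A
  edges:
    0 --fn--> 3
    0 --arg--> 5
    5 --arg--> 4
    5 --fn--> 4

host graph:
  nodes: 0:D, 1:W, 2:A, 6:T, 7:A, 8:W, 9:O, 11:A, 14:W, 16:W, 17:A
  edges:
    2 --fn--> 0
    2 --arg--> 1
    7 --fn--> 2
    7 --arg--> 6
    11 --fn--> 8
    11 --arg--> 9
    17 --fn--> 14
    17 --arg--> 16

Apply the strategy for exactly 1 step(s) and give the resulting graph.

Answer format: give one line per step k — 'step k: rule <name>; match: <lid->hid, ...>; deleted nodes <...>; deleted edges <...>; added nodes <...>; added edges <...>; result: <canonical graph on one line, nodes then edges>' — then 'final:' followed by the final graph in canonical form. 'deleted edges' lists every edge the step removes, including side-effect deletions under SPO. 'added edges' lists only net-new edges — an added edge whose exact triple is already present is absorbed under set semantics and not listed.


step 1: rule r3; match: 0->7, 1->2, 2->0, 3->1, 4->6; deleted nodes 0, 2; deleted edges (2,0,fn); (2,1,arg); (7,2,fn); (7,6,arg); added nodes 18; added edges (7,1,fn); (7,18,arg); (18,6,arg); (18,6,fn); result: nodes: 1:W, 6:T, 7:A, 8:W, 9:O, 11:A, 14:W, 16:W, 17:A, 18:A edges: (7,1,fn); (7,18,arg); (11,8,fn); (11,9,arg); (17,14,fn); (17,16,arg); (18,6,arg); (18,6,fn)
final:
nodes: 1:W, 6:T, 7:A, 8:W, 9:O, 11:A, 14:W, 16:W, 17:A, 18:A
edges: (7,1,fn); (7,18,arg); (11,8,fn); (11,9,arg); (17,14,fn); (17,16,arg); (18,6,arg); (18,6,fn)


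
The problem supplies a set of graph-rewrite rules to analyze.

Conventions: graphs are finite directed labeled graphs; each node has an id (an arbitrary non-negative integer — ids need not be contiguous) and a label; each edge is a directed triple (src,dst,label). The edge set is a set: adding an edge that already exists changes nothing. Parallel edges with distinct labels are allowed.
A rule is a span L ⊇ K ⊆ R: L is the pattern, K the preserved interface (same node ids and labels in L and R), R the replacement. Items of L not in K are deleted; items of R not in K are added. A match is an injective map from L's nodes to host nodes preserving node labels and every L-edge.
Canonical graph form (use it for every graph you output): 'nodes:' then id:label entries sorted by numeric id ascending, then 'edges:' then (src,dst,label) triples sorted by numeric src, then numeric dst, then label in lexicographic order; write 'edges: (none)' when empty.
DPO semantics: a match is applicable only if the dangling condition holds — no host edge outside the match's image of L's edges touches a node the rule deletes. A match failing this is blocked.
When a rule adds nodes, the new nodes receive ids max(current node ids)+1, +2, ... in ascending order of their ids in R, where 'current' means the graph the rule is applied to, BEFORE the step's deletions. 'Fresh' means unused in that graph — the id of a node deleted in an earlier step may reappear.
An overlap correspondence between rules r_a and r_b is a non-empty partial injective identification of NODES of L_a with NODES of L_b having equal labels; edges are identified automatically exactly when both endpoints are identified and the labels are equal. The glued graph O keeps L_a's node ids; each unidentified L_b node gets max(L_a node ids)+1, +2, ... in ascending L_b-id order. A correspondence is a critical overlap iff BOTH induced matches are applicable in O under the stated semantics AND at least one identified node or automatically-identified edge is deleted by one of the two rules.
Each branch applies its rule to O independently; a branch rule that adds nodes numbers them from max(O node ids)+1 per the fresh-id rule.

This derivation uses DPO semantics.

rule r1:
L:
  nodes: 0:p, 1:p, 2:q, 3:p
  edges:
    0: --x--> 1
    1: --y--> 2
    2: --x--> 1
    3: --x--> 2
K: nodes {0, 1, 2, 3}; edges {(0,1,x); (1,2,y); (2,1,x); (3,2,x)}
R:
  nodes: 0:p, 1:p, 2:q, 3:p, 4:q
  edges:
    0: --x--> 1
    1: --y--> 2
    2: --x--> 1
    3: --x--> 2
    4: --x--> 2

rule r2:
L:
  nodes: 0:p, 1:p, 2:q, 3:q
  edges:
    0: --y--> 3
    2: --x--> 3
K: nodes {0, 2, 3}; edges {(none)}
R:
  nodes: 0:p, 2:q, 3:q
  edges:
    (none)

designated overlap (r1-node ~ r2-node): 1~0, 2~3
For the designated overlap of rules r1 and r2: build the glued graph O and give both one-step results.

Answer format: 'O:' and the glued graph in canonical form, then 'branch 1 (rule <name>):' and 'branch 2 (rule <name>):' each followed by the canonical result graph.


O:
nodes: 0:p, 1:p, 2:q, 3:p, 4:p, 5:q
edges: (0,1,x); (1,2,y); (2,1,x); (3,2,x); (5,2,x)
branch 1 (rule r1):
nodes: 0:p, 1:p, 2:q, 3:p, 4:p, 5:q, 6:q
edges: (0,1,x); (1,2,y); (2,1,x); (3,2,x); (5,2,x); (6,2,x)
branch 2 (rule r2):
nodes: 0:p, 1:p, 2:q, 3:p, 5:q
edges: (0,1,x); (2,1,x); (3,2,x)


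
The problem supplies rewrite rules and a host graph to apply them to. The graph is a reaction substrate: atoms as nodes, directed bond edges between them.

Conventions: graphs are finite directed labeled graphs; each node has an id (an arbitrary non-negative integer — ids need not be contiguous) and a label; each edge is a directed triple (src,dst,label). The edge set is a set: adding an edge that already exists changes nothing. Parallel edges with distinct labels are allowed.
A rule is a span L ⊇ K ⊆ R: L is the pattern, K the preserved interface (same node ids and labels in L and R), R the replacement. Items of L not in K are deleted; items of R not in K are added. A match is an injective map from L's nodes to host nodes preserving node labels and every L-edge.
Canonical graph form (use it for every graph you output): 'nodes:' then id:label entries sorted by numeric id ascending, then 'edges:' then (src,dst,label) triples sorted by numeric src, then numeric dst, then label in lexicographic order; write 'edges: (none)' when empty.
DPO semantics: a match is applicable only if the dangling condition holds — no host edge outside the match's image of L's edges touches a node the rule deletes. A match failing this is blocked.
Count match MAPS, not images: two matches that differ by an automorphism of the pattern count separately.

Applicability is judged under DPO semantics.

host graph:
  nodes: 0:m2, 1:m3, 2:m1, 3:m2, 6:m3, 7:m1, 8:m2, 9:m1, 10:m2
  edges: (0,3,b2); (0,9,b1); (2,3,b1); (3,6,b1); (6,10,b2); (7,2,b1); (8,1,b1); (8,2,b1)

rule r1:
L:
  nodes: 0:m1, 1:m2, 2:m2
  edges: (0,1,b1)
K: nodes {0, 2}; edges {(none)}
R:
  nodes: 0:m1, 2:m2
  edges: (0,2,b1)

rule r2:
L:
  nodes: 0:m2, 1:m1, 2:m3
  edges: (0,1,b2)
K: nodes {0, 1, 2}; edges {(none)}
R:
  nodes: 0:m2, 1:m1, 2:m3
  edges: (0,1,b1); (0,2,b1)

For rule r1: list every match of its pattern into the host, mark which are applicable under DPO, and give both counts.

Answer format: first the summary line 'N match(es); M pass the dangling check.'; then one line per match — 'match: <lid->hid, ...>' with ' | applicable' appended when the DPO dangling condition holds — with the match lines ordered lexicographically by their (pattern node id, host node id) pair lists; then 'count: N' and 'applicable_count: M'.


3 match(es); 0 pass the dangling check.
match: 0->2, 1->3, 2->0
match: 0->2, 1->3, 2->8
match: 0->2, 1->3, 2->10
count: 3
applicable_count: 0


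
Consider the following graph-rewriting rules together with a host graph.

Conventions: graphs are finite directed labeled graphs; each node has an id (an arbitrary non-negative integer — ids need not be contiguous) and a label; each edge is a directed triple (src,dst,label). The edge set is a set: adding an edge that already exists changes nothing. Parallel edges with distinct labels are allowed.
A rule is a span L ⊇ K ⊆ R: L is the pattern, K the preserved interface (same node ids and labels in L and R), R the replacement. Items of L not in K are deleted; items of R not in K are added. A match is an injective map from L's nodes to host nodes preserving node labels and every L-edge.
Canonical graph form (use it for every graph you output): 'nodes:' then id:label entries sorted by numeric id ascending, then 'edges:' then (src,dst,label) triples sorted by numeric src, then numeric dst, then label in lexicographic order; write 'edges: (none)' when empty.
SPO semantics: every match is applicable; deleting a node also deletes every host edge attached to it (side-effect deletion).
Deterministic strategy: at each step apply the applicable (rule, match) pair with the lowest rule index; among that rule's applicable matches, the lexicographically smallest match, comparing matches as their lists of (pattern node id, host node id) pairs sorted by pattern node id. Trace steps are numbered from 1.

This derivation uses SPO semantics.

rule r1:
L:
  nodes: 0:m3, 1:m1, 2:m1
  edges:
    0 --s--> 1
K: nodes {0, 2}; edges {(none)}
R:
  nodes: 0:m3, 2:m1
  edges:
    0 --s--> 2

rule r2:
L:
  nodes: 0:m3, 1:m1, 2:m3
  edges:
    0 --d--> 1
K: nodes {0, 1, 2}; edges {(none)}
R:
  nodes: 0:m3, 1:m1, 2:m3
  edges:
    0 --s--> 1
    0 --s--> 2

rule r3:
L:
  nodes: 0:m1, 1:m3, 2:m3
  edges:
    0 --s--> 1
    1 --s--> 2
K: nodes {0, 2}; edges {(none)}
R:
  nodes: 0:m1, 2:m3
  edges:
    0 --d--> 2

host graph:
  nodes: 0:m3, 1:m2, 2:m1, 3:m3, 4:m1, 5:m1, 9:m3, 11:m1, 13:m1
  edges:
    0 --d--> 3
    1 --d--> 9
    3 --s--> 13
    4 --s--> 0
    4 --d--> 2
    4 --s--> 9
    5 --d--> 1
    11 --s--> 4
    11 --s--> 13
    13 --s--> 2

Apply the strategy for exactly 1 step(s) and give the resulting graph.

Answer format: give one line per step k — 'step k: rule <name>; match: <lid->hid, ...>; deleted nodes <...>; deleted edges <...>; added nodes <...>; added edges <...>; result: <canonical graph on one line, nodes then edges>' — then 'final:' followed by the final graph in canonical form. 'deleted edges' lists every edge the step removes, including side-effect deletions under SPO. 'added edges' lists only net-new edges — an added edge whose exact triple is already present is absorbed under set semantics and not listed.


step 1: rule r1; match: 0->3, 1->13, 2->2; deleted nodes 13; deleted edges (3,13,s); (11,13,s); (13,2,s); added nodes (none); added edges (3,2,s); result: nodes: 0:m3, 1:m2, 2:m1, 3:m3, 4:m1, 5:m1, 9:m3, 11:m1 edges: (0,3,d); (1,9,d); (3,2,s); (4,0,s); (4,2,d); (4,9,s); (5,1,d); (11,4,s)
final:
nodes: 0:m3, 1:m2, 2:m1, 3:m3, 4:m1, 5:m1, 9:m3, 11:m1
edges: (0,3,d); (1,9,d); (3,2,s); (4,0,s); (4,2,d); (4,9,s); (5,1,d); (11,4,s)


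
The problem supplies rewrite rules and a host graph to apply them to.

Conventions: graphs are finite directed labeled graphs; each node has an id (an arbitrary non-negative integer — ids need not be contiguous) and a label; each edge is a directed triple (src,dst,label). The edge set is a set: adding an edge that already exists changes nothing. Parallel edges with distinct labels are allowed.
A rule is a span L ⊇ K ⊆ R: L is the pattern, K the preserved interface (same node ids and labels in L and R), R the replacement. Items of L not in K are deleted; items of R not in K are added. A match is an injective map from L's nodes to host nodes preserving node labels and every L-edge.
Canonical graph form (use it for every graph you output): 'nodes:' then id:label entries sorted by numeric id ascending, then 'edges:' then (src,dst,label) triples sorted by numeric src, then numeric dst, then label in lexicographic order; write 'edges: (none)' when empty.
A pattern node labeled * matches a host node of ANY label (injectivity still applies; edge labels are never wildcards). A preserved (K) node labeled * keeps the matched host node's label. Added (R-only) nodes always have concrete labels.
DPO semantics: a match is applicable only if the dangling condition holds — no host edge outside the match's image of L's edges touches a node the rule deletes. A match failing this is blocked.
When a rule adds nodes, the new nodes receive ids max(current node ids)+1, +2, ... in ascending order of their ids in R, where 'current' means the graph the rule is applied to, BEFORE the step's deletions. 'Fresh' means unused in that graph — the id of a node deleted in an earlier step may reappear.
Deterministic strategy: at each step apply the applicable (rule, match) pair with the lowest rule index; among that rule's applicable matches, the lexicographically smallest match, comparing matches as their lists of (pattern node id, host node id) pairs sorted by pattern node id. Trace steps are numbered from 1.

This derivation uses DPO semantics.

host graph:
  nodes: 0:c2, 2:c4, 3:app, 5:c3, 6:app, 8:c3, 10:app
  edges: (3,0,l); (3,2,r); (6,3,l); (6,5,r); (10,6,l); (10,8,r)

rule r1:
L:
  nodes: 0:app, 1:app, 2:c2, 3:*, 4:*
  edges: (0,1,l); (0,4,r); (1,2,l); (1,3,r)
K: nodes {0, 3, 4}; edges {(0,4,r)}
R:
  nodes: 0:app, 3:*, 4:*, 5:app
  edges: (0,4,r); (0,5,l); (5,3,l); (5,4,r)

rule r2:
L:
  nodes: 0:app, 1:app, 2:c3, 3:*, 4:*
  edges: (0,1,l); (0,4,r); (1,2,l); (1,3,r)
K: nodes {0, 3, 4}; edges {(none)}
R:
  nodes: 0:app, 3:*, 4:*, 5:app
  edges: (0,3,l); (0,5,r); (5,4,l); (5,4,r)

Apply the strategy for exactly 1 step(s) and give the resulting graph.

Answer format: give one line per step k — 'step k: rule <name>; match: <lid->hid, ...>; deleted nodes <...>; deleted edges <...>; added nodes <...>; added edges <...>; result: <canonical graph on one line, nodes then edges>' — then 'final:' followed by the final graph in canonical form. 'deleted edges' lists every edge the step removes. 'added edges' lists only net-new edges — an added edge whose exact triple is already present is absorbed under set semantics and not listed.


step 1: rule r1; match: 0->6, 1->3, 2->0, 3->2, 4->5; deleted nodes 0, 3; deleted edges (3,0,l); (3,2,r); (6,3,l); added nodes 11; added edges (6,11,l); (11,2,l); (11,5,r); result: nodes: 2:c4, 5:c3, 6:app, 8:c3, 10:app, 11:app edges: (6,5,r); (6,11,l); (10,6,l); (10,8,r); (11,2,l); (11,5,r)
final:
nodes: 2:c4, 5:c3, 6:app, 8:c3, 10:app, 11:app
edges: (6,5,r); (6,11,l); (10,6,l); (10,8,r); (11,2,l); (11,5,r)


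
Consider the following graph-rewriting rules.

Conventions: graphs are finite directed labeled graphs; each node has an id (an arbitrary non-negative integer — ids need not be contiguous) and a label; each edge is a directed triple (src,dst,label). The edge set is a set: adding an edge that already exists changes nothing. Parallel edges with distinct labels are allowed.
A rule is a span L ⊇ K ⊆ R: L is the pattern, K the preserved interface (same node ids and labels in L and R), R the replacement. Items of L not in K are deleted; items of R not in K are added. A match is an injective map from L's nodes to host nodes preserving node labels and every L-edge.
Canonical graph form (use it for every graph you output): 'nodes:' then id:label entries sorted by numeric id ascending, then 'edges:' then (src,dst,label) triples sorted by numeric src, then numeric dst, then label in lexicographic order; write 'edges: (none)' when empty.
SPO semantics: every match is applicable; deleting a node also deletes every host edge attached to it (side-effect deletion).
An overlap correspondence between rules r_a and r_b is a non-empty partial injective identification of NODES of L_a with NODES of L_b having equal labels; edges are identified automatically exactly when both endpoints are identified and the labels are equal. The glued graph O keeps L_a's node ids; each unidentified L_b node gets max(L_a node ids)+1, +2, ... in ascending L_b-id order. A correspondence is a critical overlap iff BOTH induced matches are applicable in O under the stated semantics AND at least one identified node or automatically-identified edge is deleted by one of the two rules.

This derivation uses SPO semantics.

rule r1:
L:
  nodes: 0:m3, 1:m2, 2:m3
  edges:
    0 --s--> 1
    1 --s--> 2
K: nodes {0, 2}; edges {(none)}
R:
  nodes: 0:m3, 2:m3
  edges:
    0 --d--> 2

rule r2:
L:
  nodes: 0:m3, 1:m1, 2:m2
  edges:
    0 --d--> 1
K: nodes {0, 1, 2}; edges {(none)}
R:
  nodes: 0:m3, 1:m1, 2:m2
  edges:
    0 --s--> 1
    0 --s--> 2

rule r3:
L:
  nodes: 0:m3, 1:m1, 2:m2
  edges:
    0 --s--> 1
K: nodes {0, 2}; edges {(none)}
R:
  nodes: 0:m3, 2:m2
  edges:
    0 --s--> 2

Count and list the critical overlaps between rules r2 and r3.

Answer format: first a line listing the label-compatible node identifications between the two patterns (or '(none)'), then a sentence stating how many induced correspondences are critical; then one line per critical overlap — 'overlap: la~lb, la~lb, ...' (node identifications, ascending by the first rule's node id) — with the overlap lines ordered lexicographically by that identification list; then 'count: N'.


label-compatible node identifications between L(r2) and L(r3): 0~0, 1~1, 2~2
4 of the induced correspondences are critical overlaps of r2 and r3.
overlap: 0~0, 1~1
overlap: 0~0, 1~1, 2~2
overlap: 1~1
overlap: 1~1, 2~2
count: 4
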